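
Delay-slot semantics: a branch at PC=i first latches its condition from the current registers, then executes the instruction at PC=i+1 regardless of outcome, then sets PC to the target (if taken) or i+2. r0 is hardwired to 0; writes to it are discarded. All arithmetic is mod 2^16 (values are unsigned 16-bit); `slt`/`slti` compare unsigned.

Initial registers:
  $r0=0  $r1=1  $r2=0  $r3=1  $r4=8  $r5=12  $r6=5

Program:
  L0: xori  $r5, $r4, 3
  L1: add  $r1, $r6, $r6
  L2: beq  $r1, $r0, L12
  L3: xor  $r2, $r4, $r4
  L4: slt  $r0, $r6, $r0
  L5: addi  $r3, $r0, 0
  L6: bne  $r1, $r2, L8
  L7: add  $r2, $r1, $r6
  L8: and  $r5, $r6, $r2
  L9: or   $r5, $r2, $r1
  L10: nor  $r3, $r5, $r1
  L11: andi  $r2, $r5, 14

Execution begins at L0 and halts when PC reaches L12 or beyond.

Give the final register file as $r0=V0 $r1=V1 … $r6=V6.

$r0=0 $r1=10 $r2=14 $r3=65520 $r4=8 $r5=15 $r6=5

[0] xori  $r5, $r4, 3  →  {$r0:0, $r1:1, $r2:0, $r3:1, $r4:8, $r5:11, $r6:5}
[1] add  $r1, $r6, $r6  →  {$r0:0, $r1:10, $r2:0, $r3:1, $r4:8, $r5:11, $r6:5}
[2] beq  $r1, $r0, L12  →  {$r0:0, $r1:10, $r2:0, $r3:1, $r4:8, $r5:11, $r6:5}  ⟨branch fallthrough⟩
[3] xor  $r2, $r4, $r4  →  {$r0:0, $r1:10, $r2:0, $r3:1, $r4:8, $r5:11, $r6:5}
[4] slt  $r0, $r6, $r0  →  {$r0:0, $r1:10, $r2:0, $r3:1, $r4:8, $r5:11, $r6:5}
[5] addi  $r3, $r0, 0  →  {$r0:0, $r1:10, $r2:0, $r3:0, $r4:8, $r5:11, $r6:5}
[6] bne  $r1, $r2, L8  →  {$r0:0, $r1:10, $r2:0, $r3:0, $r4:8, $r5:11, $r6:5}  ⟨branch taken⟩
[7] add  $r2, $r1, $r6  →  {$r0:0, $r1:10, $r2:15, $r3:0, $r4:8, $r5:11, $r6:5}
[8] and  $r5, $r6, $r2  →  {$r0:0, $r1:10, $r2:15, $r3:0, $r4:8, $r5:5, $r6:5}
[9] or   $r5, $r2, $r1  →  {$r0:0, $r1:10, $r2:15, $r3:0, $r4:8, $r5:15, $r6:5}
[10] nor  $r3, $r5, $r1  →  {$r0:0, $r1:10, $r2:15, $r3:65520, $r4:8, $r5:15, $r6:5}
[11] andi  $r2, $r5, 14  →  {$r0:0, $r1:10, $r2:14, $r3:65520, $r4:8, $r5:15, $r6:5}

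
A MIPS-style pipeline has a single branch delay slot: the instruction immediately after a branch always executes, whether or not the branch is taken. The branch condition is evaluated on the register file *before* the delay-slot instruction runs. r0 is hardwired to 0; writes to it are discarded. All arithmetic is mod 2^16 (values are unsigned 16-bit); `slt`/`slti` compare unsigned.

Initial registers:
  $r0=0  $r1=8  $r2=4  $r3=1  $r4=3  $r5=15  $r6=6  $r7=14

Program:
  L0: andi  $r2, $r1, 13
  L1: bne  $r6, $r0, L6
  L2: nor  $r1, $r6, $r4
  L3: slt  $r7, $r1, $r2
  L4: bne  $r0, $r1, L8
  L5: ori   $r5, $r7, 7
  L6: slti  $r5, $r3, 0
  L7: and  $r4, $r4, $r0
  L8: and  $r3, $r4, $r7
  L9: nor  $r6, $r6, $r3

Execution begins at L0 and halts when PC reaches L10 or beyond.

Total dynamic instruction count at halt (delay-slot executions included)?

  step pc=0: andi  $r2, $r1, 13  regs=(0,8,8,1,3,15,6,14)
  step pc=1: bne  $r6, $r0, L6  cond=T  regs=(0,8,8,1,3,15,6,14)
  step pc=2: nor  $r1, $r6, $r4  regs=(0,65528,8,1,3,15,6,14)
  step pc=6: slti  $r5, $r3, 0  regs=(0,65528,8,1,3,0,6,14)
  step pc=7: and  $r4, $r4, $r0  regs=(0,65528,8,1,0,0,6,14)
  step pc=8: and  $r3, $r4, $r7  regs=(0,65528,8,0,0,0,6,14)
  step pc=9: nor  $r6, $r6, $r3  regs=(0,65528,8,0,0,0,65529,14)

7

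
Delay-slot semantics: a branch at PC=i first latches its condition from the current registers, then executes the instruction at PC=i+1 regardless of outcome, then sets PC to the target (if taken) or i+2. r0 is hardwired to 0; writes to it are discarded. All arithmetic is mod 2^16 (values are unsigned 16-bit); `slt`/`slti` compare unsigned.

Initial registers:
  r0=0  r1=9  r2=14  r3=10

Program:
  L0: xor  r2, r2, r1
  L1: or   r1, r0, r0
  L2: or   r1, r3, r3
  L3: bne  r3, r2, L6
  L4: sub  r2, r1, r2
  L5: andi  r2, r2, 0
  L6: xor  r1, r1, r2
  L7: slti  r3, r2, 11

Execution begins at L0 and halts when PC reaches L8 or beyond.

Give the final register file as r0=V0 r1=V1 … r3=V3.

r0=0 r1=9 r2=3 r3=1

[0] xor  r2, r2, r1  →  {r0:0, r1:9, r2:7, r3:10}
[1] or   r1, r0, r0  →  {r0:0, r1:0, r2:7, r3:10}
[2] or   r1, r3, r3  →  {r0:0, r1:10, r2:7, r3:10}
[3] bne  r3, r2, L6  →  {r0:0, r1:10, r2:7, r3:10}  ⟨branch taken⟩
[4] sub  r2, r1, r2  →  {r0:0, r1:10, r2:3, r3:10}
[6] xor  r1, r1, r2  →  {r0:0, r1:9, r2:3, r3:10}
[7] slti  r3, r2, 11  →  {r0:0, r1:9, r2:3, r3:1}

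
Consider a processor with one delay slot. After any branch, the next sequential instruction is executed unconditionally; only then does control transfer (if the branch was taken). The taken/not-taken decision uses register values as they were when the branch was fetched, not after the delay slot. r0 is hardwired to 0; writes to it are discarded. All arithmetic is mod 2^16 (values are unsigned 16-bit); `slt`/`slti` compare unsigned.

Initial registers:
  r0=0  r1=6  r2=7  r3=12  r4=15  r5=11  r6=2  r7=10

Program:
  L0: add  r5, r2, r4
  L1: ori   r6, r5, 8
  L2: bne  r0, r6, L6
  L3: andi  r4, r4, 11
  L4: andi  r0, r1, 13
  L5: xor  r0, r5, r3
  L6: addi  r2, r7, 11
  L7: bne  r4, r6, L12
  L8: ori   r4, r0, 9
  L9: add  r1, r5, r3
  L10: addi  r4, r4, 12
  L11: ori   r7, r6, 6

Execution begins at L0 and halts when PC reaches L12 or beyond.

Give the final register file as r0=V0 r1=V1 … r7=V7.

r0=0 r1=6 r2=21 r3=12 r4=9 r5=22 r6=30 r7=10

PC=0  add  r5, r2, r4        | r0=0 r1=6 r2=7 r3=12 r4=15 r5=22 r6=2 r7=10
PC=1  ori   r6, r5, 8        | r0=0 r1=6 r2=7 r3=12 r4=15 r5=22 r6=30 r7=10
PC=2  bne  r0, r6, L6        | r0=0 r1=6 r2=7 r3=12 r4=15 r5=22 r6=30 r7=10  [TAKEN]
PC=3  andi  r4, r4, 11       | r0=0 r1=6 r2=7 r3=12 r4=11 r5=22 r6=30 r7=10
PC=6  addi  r2, r7, 11       | r0=0 r1=6 r2=21 r3=12 r4=11 r5=22 r6=30 r7=10
PC=7  bne  r4, r6, L12       | r0=0 r1=6 r2=21 r3=12 r4=11 r5=22 r6=30 r7=10  [TAKEN]
PC=8  ori   r4, r0, 9        | r0=0 r1=6 r2=21 r3=12 r4=9 r5=22 r6=30 r7=10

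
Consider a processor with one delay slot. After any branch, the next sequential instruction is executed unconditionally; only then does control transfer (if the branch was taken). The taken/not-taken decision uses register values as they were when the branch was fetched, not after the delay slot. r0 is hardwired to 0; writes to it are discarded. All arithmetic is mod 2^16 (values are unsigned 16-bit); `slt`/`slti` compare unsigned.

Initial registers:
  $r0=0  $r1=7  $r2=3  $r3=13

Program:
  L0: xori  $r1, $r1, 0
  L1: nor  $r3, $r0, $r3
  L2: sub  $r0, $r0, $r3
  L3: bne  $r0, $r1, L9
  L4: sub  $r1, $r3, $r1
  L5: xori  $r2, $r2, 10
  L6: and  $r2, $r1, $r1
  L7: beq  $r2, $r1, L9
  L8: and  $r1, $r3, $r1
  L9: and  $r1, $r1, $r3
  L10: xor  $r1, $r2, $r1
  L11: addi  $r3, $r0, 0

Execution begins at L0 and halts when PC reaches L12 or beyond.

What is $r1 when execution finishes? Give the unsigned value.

65505

PC=0  xori  $r1, $r1, 0      | $r0=0 $r1=7 $r2=3 $r3=13
PC=1  nor  $r3, $r0, $r3     | $r0=0 $r1=7 $r2=3 $r3=65522
PC=2  sub  $r0, $r0, $r3     | $r0=0 $r1=7 $r2=3 $r3=65522
PC=3  bne  $r0, $r1, L9      | $r0=0 $r1=7 $r2=3 $r3=65522  [TAKEN]
PC=4  sub  $r1, $r3, $r1     | $r0=0 $r1=65515 $r2=3 $r3=65522
PC=9  and  $r1, $r1, $r3     | $r0=0 $r1=65506 $r2=3 $r3=65522
PC=10 xor  $r1, $r2, $r1     | $r0=0 $r1=65505 $r2=3 $r3=65522
PC=11 addi  $r3, $r0, 0      | $r0=0 $r1=65505 $r2=3 $r3=0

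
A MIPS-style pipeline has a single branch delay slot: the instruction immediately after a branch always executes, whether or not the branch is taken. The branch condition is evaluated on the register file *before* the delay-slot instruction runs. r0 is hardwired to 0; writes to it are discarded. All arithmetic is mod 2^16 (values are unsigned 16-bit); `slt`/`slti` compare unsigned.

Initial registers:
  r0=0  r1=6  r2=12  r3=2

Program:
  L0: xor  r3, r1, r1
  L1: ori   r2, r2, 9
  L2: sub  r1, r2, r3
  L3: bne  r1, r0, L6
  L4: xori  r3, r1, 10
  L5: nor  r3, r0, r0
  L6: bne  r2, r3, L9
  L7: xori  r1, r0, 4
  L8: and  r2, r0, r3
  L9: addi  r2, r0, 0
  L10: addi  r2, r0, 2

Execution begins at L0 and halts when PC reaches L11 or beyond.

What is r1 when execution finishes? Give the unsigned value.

4

[0] xor  r3, r1, r1  →  {r0:0, r1:6, r2:12, r3:0}
[1] ori   r2, r2, 9  →  {r0:0, r1:6, r2:13, r3:0}
[2] sub  r1, r2, r3  →  {r0:0, r1:13, r2:13, r3:0}
[3] bne  r1, r0, L6  →  {r0:0, r1:13, r2:13, r3:0}  ⟨branch taken⟩
[4] xori  r3, r1, 10  →  {r0:0, r1:13, r2:13, r3:7}
[6] bne  r2, r3, L9  →  {r0:0, r1:13, r2:13, r3:7}  ⟨branch taken⟩
[7] xori  r1, r0, 4  →  {r0:0, r1:4, r2:13, r3:7}
[9] addi  r2, r0, 0  →  {r0:0, r1:4, r2:0, r3:7}
[10] addi  r2, r0, 2  →  {r0:0, r1:4, r2:2, r3:7}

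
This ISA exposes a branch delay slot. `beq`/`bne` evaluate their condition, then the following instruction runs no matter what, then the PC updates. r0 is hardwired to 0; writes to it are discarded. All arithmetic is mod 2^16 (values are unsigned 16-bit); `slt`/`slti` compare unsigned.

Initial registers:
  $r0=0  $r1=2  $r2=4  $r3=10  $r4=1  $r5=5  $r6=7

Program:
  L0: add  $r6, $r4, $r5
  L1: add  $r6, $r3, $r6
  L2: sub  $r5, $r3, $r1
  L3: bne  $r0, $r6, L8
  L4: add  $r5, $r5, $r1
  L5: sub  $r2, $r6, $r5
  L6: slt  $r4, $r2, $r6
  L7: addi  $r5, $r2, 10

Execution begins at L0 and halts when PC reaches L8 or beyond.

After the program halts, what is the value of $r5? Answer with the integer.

PC=0  add  $r6, $r4, $r5     | $r0=0 $r1=2 $r2=4 $r3=10 $r4=1 $r5=5 $r6=6
PC=1  add  $r6, $r3, $r6     | $r0=0 $r1=2 $r2=4 $r3=10 $r4=1 $r5=5 $r6=16
PC=2  sub  $r5, $r3, $r1     | $r0=0 $r1=2 $r2=4 $r3=10 $r4=1 $r5=8 $r6=16
PC=3  bne  $r0, $r6, L8      | $r0=0 $r1=2 $r2=4 $r3=10 $r4=1 $r5=8 $r6=16  [TAKEN]
PC=4  add  $r5, $r5, $r1     | $r0=0 $r1=2 $r2=4 $r3=10 $r4=1 $r5=10 $r6=16

10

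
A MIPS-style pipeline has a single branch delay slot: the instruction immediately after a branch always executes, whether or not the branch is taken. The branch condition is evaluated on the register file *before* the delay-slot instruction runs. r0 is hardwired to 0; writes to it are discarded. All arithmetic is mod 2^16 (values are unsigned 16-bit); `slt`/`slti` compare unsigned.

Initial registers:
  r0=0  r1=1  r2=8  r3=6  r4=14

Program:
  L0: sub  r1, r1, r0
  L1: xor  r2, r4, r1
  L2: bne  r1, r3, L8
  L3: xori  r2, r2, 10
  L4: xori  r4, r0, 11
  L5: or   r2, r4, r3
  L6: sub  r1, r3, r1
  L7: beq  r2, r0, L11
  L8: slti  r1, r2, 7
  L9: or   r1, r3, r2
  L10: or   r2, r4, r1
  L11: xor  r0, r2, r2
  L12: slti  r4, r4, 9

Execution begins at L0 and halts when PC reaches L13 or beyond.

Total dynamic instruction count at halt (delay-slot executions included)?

#0 sub  r1, r1, r0 ; 0/1/8/6/14
#1 xor  r2, r4, r1 ; 0/1/15/6/14
#2 bne  r1, r3, L8 ; 0/1/15/6/14 ; →target
#3 xori  r2, r2, 10 ; 0/1/5/6/14
#8 slti  r1, r2, 7 ; 0/1/5/6/14
#9 or   r1, r3, r2 ; 0/7/5/6/14
#10 or   r2, r4, r1 ; 0/7/15/6/14
#11 xor  r0, r2, r2 ; 0/7/15/6/14
#12 slti  r4, r4, 9 ; 0/7/15/6/0

9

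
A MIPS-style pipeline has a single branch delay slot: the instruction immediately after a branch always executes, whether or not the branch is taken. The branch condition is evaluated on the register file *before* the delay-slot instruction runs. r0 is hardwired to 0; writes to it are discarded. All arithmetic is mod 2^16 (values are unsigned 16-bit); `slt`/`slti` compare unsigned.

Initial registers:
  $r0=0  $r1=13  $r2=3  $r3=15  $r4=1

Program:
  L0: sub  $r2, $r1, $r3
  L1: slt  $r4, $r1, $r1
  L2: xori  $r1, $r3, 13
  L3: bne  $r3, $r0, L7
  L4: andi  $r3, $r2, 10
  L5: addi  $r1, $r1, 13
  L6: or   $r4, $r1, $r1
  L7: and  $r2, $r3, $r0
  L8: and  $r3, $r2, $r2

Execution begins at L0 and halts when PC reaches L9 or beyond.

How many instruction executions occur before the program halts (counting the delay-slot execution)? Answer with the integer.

7

[0] sub  $r2, $r1, $r3  →  {$r0:0, $r1:13, $r2:65534, $r3:15, $r4:1}
[1] slt  $r4, $r1, $r1  →  {$r0:0, $r1:13, $r2:65534, $r3:15, $r4:0}
[2] xori  $r1, $r3, 13  →  {$r0:0, $r1:2, $r2:65534, $r3:15, $r4:0}
[3] bne  $r3, $r0, L7  →  {$r0:0, $r1:2, $r2:65534, $r3:15, $r4:0}  ⟨branch taken⟩
[4] andi  $r3, $r2, 10  →  {$r0:0, $r1:2, $r2:65534, $r3:10, $r4:0}
[7] and  $r2, $r3, $r0  →  {$r0:0, $r1:2, $r2:0, $r3:10, $r4:0}
[8] and  $r3, $r2, $r2  →  {$r0:0, $r1:2, $r2:0, $r3:0, $r4:0}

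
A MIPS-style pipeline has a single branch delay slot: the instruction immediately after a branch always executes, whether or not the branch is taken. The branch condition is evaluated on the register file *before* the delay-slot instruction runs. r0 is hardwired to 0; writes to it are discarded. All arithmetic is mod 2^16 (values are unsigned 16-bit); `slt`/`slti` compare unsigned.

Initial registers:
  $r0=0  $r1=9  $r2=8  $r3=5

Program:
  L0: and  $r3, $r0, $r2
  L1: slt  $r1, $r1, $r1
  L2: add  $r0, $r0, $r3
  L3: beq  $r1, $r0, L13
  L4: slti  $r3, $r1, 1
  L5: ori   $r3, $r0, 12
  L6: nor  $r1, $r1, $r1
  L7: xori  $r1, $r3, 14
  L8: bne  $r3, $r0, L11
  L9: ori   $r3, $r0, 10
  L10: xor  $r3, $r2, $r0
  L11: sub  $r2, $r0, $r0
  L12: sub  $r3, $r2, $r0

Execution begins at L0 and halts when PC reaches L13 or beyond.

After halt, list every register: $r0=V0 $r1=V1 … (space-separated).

  step pc=0: and  $r3, $r0, $r2  regs=(0,9,8,0)
  step pc=1: slt  $r1, $r1, $r1  regs=(0,0,8,0)
  step pc=2: add  $r0, $r0, $r3  regs=(0,0,8,0)
  step pc=3: beq  $r1, $r0, L13  cond=T  regs=(0,0,8,0)
  step pc=4: slti  $r3, $r1, 1  regs=(0,0,8,1)

$r0=0 $r1=0 $r2=8 $r3=1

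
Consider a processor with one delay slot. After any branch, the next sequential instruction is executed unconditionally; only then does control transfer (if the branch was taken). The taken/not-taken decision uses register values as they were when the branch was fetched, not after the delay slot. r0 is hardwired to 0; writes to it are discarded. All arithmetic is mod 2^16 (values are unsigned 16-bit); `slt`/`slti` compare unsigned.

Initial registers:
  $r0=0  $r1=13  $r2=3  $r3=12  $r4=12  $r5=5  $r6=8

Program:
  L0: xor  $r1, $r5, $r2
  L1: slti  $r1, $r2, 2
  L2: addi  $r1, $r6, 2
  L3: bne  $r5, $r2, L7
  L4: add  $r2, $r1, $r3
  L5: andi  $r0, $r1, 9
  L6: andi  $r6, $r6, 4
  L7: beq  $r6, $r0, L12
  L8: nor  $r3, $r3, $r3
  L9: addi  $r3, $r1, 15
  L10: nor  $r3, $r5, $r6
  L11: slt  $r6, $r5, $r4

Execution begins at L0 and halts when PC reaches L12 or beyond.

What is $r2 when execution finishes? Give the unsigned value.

[0] xor  $r1, $r5, $r2  →  {$r0:0, $r1:6, $r2:3, $r3:12, $r4:12, $r5:5, $r6:8}
[1] slti  $r1, $r2, 2  →  {$r0:0, $r1:0, $r2:3, $r3:12, $r4:12, $r5:5, $r6:8}
[2] addi  $r1, $r6, 2  →  {$r0:0, $r1:10, $r2:3, $r3:12, $r4:12, $r5:5, $r6:8}
[3] bne  $r5, $r2, L7  →  {$r0:0, $r1:10, $r2:3, $r3:12, $r4:12, $r5:5, $r6:8}  ⟨branch taken⟩
[4] add  $r2, $r1, $r3  →  {$r0:0, $r1:10, $r2:22, $r3:12, $r4:12, $r5:5, $r6:8}
[7] beq  $r6, $r0, L12  →  {$r0:0, $r1:10, $r2:22, $r3:12, $r4:12, $r5:5, $r6:8}  ⟨branch fallthrough⟩
[8] nor  $r3, $r3, $r3  →  {$r0:0, $r1:10, $r2:22, $r3:65523, $r4:12, $r5:5, $r6:8}
[9] addi  $r3, $r1, 15  →  {$r0:0, $r1:10, $r2:22, $r3:25, $r4:12, $r5:5, $r6:8}
[10] nor  $r3, $r5, $r6  →  {$r0:0, $r1:10, $r2:22, $r3:65522, $r4:12, $r5:5, $r6:8}
[11] slt  $r6, $r5, $r4  →  {$r0:0, $r1:10, $r2:22, $r3:65522, $r4:12, $r5:5, $r6:1}

22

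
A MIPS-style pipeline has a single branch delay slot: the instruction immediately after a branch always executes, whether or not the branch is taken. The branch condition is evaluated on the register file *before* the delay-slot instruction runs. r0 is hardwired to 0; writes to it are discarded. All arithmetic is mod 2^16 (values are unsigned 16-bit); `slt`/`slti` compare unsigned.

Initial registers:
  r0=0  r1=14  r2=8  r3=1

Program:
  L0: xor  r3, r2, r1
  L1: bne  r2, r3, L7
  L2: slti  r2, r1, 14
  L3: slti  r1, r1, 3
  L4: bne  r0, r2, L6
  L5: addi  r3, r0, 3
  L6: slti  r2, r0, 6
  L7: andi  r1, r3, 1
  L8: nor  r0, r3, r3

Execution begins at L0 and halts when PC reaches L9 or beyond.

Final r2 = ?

[0] xor  r3, r2, r1  →  {r0:0, r1:14, r2:8, r3:6}
[1] bne  r2, r3, L7  →  {r0:0, r1:14, r2:8, r3:6}  ⟨branch taken⟩
[2] slti  r2, r1, 14  →  {r0:0, r1:14, r2:0, r3:6}
[7] andi  r1, r3, 1  →  {r0:0, r1:0, r2:0, r3:6}
[8] nor  r0, r3, r3  →  {r0:0, r1:0, r2:0, r3:6}

0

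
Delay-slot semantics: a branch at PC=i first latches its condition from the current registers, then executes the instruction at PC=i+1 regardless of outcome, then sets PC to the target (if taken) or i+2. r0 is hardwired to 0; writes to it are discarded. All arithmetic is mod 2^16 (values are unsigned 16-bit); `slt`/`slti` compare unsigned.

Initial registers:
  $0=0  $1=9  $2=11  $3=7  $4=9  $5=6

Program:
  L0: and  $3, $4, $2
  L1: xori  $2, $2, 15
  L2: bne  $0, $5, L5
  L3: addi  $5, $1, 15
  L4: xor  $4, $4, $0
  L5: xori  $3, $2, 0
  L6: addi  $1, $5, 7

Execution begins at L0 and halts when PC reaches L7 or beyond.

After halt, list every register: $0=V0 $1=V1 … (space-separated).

$0=0 $1=31 $2=4 $3=4 $4=9 $5=24

PC=0  and  $3, $4, $2        | $0=0 $1=9 $2=11 $3=9 $4=9 $5=6
PC=1  xori  $2, $2, 15       | $0=0 $1=9 $2=4 $3=9 $4=9 $5=6
PC=2  bne  $0, $5, L5        | $0=0 $1=9 $2=4 $3=9 $4=9 $5=6  [TAKEN]
PC=3  addi  $5, $1, 15       | $0=0 $1=9 $2=4 $3=9 $4=9 $5=24
PC=5  xori  $3, $2, 0        | $0=0 $1=9 $2=4 $3=4 $4=9 $5=24
PC=6  addi  $1, $5, 7        | $0=0 $1=31 $2=4 $3=4 $4=9 $5=24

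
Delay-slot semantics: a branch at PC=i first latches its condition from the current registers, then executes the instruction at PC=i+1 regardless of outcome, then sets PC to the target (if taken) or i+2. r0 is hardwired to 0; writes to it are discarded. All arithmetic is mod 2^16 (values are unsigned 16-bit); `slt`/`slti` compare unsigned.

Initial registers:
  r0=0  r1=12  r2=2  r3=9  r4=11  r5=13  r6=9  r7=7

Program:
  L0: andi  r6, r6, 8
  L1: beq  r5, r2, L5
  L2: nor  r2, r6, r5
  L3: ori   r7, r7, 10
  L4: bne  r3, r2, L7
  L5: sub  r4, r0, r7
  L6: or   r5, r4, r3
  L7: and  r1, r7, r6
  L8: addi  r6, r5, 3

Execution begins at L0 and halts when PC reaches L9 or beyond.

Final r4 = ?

#0 andi  r6, r6, 8 ; 0/12/2/9/11/13/8/7
#1 beq  r5, r2, L5 ; 0/12/2/9/11/13/8/7 ; →fallthru
#2 nor  r2, r6, r5 ; 0/12/65522/9/11/13/8/7
#3 ori   r7, r7, 10 ; 0/12/65522/9/11/13/8/15
#4 bne  r3, r2, L7 ; 0/12/65522/9/11/13/8/15 ; →target
#5 sub  r4, r0, r7 ; 0/12/65522/9/65521/13/8/15
#7 and  r1, r7, r6 ; 0/8/65522/9/65521/13/8/15
#8 addi  r6, r5, 3 ; 0/8/65522/9/65521/13/16/15

65521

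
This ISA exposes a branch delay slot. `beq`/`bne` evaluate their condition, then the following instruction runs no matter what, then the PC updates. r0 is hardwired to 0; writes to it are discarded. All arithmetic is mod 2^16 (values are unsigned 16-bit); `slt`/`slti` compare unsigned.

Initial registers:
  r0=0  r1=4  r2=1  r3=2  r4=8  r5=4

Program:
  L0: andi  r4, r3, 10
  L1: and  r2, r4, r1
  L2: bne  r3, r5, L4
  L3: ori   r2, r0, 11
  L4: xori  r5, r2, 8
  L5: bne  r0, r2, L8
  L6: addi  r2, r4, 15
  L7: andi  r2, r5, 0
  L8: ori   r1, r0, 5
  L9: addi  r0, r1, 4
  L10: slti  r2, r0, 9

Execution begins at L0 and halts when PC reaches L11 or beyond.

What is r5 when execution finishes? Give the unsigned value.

3

[0] andi  r4, r3, 10  →  {r0:0, r1:4, r2:1, r3:2, r4:2, r5:4}
[1] and  r2, r4, r1  →  {r0:0, r1:4, r2:0, r3:2, r4:2, r5:4}
[2] bne  r3, r5, L4  →  {r0:0, r1:4, r2:0, r3:2, r4:2, r5:4}  ⟨branch taken⟩
[3] ori   r2, r0, 11  →  {r0:0, r1:4, r2:11, r3:2, r4:2, r5:4}
[4] xori  r5, r2, 8  →  {r0:0, r1:4, r2:11, r3:2, r4:2, r5:3}
[5] bne  r0, r2, L8  →  {r0:0, r1:4, r2:11, r3:2, r4:2, r5:3}  ⟨branch taken⟩
[6] addi  r2, r4, 15  →  {r0:0, r1:4, r2:17, r3:2, r4:2, r5:3}
[8] ori   r1, r0, 5  →  {r0:0, r1:5, r2:17, r3:2, r4:2, r5:3}
[9] addi  r0, r1, 4  →  {r0:0, r1:5, r2:17, r3:2, r4:2, r5:3}
[10] slti  r2, r0, 9  →  {r0:0, r1:5, r2:1, r3:2, r4:2, r5:3}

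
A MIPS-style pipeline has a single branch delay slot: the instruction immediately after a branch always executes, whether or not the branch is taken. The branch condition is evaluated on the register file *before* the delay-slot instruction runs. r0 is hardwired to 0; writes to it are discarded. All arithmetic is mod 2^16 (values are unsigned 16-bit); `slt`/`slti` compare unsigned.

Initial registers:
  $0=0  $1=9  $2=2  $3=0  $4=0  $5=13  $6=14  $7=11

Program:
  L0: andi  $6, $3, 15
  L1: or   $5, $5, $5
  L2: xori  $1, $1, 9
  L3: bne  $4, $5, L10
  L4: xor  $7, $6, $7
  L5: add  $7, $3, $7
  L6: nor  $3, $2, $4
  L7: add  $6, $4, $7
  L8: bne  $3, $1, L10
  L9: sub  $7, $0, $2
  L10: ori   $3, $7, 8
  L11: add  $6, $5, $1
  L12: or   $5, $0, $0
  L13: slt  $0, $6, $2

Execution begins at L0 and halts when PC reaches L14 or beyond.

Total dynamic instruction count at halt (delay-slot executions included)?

9

[0] andi  $6, $3, 15  →  {$0:0, $1:9, $2:2, $3:0, $4:0, $5:13, $6:0, $7:11}
[1] or   $5, $5, $5  →  {$0:0, $1:9, $2:2, $3:0, $4:0, $5:13, $6:0, $7:11}
[2] xori  $1, $1, 9  →  {$0:0, $1:0, $2:2, $3:0, $4:0, $5:13, $6:0, $7:11}
[3] bne  $4, $5, L10  →  {$0:0, $1:0, $2:2, $3:0, $4:0, $5:13, $6:0, $7:11}  ⟨branch taken⟩
[4] xor  $7, $6, $7  →  {$0:0, $1:0, $2:2, $3:0, $4:0, $5:13, $6:0, $7:11}
[10] ori   $3, $7, 8  →  {$0:0, $1:0, $2:2, $3:11, $4:0, $5:13, $6:0, $7:11}
[11] add  $6, $5, $1  →  {$0:0, $1:0, $2:2, $3:11, $4:0, $5:13, $6:13, $7:11}
[12] or   $5, $0, $0  →  {$0:0, $1:0, $2:2, $3:11, $4:0, $5:0, $6:13, $7:11}
[13] slt  $0, $6, $2  →  {$0:0, $1:0, $2:2, $3:11, $4:0, $5:0, $6:13, $7:11}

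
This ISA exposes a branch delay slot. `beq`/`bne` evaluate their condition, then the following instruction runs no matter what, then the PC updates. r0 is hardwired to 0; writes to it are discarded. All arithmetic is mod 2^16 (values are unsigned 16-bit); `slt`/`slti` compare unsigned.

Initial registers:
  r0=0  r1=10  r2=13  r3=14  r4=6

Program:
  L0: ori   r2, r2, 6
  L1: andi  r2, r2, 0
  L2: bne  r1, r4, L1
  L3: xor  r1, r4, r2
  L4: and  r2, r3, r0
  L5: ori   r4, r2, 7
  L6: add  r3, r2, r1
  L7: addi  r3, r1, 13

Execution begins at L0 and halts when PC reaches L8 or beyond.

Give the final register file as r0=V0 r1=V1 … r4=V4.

r0=0 r1=6 r2=0 r3=19 r4=7

#0 ori   r2, r2, 6 ; 0/10/15/14/6
#1 andi  r2, r2, 0 ; 0/10/0/14/6
#2 bne  r1, r4, L1 ; 0/10/0/14/6 ; →target
#3 xor  r1, r4, r2 ; 0/6/0/14/6
#1 andi  r2, r2, 0 ; 0/6/0/14/6
#2 bne  r1, r4, L1 ; 0/6/0/14/6 ; →fallthru
#3 xor  r1, r4, r2 ; 0/6/0/14/6
#4 and  r2, r3, r0 ; 0/6/0/14/6
#5 ori   r4, r2, 7 ; 0/6/0/14/7
#6 add  r3, r2, r1 ; 0/6/0/6/7
#7 addi  r3, r1, 13 ; 0/6/0/19/7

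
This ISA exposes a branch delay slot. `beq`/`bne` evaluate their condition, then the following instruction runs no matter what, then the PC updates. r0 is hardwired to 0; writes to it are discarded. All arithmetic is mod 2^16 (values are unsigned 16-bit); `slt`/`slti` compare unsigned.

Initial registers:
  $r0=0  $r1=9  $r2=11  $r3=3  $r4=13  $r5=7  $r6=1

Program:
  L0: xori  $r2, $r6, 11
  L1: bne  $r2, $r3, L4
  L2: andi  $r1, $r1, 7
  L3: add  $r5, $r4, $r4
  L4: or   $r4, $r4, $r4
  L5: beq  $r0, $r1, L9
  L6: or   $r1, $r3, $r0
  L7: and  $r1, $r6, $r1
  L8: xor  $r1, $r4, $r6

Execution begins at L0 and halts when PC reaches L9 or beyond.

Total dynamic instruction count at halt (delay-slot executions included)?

PC=0  xori  $r2, $r6, 11     | $r0=0 $r1=9 $r2=10 $r3=3 $r4=13 $r5=7 $r6=1
PC=1  bne  $r2, $r3, L4      | $r0=0 $r1=9 $r2=10 $r3=3 $r4=13 $r5=7 $r6=1  [TAKEN]
PC=2  andi  $r1, $r1, 7      | $r0=0 $r1=1 $r2=10 $r3=3 $r4=13 $r5=7 $r6=1
PC=4  or   $r4, $r4, $r4     | $r0=0 $r1=1 $r2=10 $r3=3 $r4=13 $r5=7 $r6=1
PC=5  beq  $r0, $r1, L9      | $r0=0 $r1=1 $r2=10 $r3=3 $r4=13 $r5=7 $r6=1  [not taken]
PC=6  or   $r1, $r3, $r0     | $r0=0 $r1=3 $r2=10 $r3=3 $r4=13 $r5=7 $r6=1
PC=7  and  $r1, $r6, $r1     | $r0=0 $r1=1 $r2=10 $r3=3 $r4=13 $r5=7 $r6=1
PC=8  xor  $r1, $r4, $r6     | $r0=0 $r1=12 $r2=10 $r3=3 $r4=13 $r5=7 $r6=1

8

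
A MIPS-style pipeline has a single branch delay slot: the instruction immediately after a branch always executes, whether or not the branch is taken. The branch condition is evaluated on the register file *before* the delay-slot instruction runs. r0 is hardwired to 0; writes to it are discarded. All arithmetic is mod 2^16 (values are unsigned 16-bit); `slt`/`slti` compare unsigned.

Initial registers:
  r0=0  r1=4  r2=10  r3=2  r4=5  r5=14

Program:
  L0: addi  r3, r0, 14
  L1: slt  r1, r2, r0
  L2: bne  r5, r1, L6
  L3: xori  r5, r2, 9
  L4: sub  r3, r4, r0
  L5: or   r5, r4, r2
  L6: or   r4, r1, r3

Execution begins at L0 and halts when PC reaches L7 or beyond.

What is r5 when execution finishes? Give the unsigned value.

[0] addi  r3, r0, 14  →  {r0:0, r1:4, r2:10, r3:14, r4:5, r5:14}
[1] slt  r1, r2, r0  →  {r0:0, r1:0, r2:10, r3:14, r4:5, r5:14}
[2] bne  r5, r1, L6  →  {r0:0, r1:0, r2:10, r3:14, r4:5, r5:14}  ⟨branch taken⟩
[3] xori  r5, r2, 9  →  {r0:0, r1:0, r2:10, r3:14, r4:5, r5:3}
[6] or   r4, r1, r3  →  {r0:0, r1:0, r2:10, r3:14, r4:14, r5:3}

3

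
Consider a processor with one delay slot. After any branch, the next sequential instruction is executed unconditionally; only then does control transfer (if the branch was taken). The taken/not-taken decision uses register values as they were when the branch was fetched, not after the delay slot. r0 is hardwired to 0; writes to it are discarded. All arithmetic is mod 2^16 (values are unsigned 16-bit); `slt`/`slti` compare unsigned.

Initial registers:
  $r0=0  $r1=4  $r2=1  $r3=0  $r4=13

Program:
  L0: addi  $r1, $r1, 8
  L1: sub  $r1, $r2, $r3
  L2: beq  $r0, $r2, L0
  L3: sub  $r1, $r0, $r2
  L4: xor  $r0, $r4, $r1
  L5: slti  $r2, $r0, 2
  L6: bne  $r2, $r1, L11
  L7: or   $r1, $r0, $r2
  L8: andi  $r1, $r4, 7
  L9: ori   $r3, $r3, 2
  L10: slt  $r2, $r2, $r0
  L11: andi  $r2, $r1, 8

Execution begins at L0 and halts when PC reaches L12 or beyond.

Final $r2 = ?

  step pc=0: addi  $r1, $r1, 8  regs=(0,12,1,0,13)
  step pc=1: sub  $r1, $r2, $r3  regs=(0,1,1,0,13)
  step pc=2: beq  $r0, $r2, L0  cond=F  regs=(0,1,1,0,13)
  step pc=3: sub  $r1, $r0, $r2  regs=(0,65535,1,0,13)
  step pc=4: xor  $r0, $r4, $r1  regs=(0,65535,1,0,13)
  step pc=5: slti  $r2, $r0, 2  regs=(0,65535,1,0,13)
  step pc=6: bne  $r2, $r1, L11  cond=T  regs=(0,65535,1,0,13)
  step pc=7: or   $r1, $r0, $r2  regs=(0,1,1,0,13)
  step pc=11: andi  $r2, $r1, 8  regs=(0,1,0,0,13)

0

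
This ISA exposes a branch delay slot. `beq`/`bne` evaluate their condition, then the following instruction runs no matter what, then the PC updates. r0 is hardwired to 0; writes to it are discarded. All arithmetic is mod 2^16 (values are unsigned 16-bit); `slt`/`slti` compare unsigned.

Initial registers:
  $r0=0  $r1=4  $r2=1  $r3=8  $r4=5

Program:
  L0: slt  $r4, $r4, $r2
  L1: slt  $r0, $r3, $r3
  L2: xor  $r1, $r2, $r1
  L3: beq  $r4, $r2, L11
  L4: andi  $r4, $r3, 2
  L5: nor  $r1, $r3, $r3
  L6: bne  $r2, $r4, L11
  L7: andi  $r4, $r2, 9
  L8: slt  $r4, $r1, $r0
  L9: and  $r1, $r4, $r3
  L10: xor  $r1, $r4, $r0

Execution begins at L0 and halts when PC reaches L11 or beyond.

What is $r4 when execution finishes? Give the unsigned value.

1

#0 slt  $r4, $r4, $r2 ; 0/4/1/8/0
#1 slt  $r0, $r3, $r3 ; 0/4/1/8/0
#2 xor  $r1, $r2, $r1 ; 0/5/1/8/0
#3 beq  $r4, $r2, L11 ; 0/5/1/8/0 ; →fallthru
#4 andi  $r4, $r3, 2 ; 0/5/1/8/0
#5 nor  $r1, $r3, $r3 ; 0/65527/1/8/0
#6 bne  $r2, $r4, L11 ; 0/65527/1/8/0 ; →target
#7 andi  $r4, $r2, 9 ; 0/65527/1/8/1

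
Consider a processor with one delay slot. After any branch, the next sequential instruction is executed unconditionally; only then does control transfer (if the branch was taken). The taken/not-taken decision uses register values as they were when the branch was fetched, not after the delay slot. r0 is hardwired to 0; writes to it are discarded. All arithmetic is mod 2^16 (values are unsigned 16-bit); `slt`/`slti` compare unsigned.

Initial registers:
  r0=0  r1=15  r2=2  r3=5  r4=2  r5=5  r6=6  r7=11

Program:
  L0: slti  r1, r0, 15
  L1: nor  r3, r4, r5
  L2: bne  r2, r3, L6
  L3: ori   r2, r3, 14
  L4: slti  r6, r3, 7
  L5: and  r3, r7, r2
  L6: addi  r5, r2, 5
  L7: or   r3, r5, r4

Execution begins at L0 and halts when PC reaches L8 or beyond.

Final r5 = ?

[0] slti  r1, r0, 15  →  {r0:0, r1:1, r2:2, r3:5, r4:2, r5:5, r6:6, r7:11}
[1] nor  r3, r4, r5  →  {r0:0, r1:1, r2:2, r3:65528, r4:2, r5:5, r6:6, r7:11}
[2] bne  r2, r3, L6  →  {r0:0, r1:1, r2:2, r3:65528, r4:2, r5:5, r6:6, r7:11}  ⟨branch taken⟩
[3] ori   r2, r3, 14  →  {r0:0, r1:1, r2:65534, r3:65528, r4:2, r5:5, r6:6, r7:11}
[6] addi  r5, r2, 5  →  {r0:0, r1:1, r2:65534, r3:65528, r4:2, r5:3, r6:6, r7:11}
[7] or   r3, r5, r4  →  {r0:0, r1:1, r2:65534, r3:3, r4:2, r5:3, r6:6, r7:11}

3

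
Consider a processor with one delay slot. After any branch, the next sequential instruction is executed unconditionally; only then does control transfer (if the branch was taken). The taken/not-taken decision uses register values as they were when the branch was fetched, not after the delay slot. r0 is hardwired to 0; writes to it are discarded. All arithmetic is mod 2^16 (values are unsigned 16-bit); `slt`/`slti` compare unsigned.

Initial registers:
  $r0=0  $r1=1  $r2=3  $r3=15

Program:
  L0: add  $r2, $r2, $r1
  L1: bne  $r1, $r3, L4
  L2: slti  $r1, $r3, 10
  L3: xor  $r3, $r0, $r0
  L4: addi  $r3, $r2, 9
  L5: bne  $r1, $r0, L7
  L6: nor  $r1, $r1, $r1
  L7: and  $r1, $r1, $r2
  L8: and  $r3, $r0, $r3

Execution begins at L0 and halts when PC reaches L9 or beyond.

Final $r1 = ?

[0] add  $r2, $r2, $r1  →  {$r0:0, $r1:1, $r2:4, $r3:15}
[1] bne  $r1, $r3, L4  →  {$r0:0, $r1:1, $r2:4, $r3:15}  ⟨branch taken⟩
[2] slti  $r1, $r3, 10  →  {$r0:0, $r1:0, $r2:4, $r3:15}
[4] addi  $r3, $r2, 9  →  {$r0:0, $r1:0, $r2:4, $r3:13}
[5] bne  $r1, $r0, L7  →  {$r0:0, $r1:0, $r2:4, $r3:13}  ⟨branch fallthrough⟩
[6] nor  $r1, $r1, $r1  →  {$r0:0, $r1:65535, $r2:4, $r3:13}
[7] and  $r1, $r1, $r2  →  {$r0:0, $r1:4, $r2:4, $r3:13}
[8] and  $r3, $r0, $r3  →  {$r0:0, $r1:4, $r2:4, $r3:0}

4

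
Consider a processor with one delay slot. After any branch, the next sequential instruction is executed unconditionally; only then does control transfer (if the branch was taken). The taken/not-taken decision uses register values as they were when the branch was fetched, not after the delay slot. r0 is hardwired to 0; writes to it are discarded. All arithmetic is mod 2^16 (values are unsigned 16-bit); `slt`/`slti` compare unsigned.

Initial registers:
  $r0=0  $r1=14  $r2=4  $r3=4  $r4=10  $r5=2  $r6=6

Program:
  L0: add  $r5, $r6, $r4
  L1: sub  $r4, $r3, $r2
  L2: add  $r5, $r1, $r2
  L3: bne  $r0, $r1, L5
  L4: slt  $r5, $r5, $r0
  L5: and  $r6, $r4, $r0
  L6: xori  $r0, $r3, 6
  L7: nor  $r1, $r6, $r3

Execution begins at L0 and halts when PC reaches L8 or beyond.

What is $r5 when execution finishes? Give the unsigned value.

0

  step pc=0: add  $r5, $r6, $r4  regs=(0,14,4,4,10,16,6)
  step pc=1: sub  $r4, $r3, $r2  regs=(0,14,4,4,0,16,6)
  step pc=2: add  $r5, $r1, $r2  regs=(0,14,4,4,0,18,6)
  step pc=3: bne  $r0, $r1, L5  cond=T  regs=(0,14,4,4,0,18,6)
  step pc=4: slt  $r5, $r5, $r0  regs=(0,14,4,4,0,0,6)
  step pc=5: and  $r6, $r4, $r0  regs=(0,14,4,4,0,0,0)
  step pc=6: xori  $r0, $r3, 6  regs=(0,14,4,4,0,0,0)
  step pc=7: nor  $r1, $r6, $r3  regs=(0,65531,4,4,0,0,0)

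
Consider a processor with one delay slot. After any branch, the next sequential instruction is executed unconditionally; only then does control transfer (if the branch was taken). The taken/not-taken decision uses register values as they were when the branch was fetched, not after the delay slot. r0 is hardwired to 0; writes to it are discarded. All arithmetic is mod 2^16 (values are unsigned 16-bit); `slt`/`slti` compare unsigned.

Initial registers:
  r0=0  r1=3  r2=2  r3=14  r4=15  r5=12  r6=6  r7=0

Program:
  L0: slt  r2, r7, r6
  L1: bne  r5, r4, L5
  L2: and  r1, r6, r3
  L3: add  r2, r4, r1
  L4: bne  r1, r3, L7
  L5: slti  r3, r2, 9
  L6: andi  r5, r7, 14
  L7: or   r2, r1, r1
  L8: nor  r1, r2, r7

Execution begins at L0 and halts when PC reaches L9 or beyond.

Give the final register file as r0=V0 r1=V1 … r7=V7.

r0=0 r1=65529 r2=6 r3=1 r4=15 r5=0 r6=6 r7=0

[0] slt  r2, r7, r6  →  {r0:0, r1:3, r2:1, r3:14, r4:15, r5:12, r6:6, r7:0}
[1] bne  r5, r4, L5  →  {r0:0, r1:3, r2:1, r3:14, r4:15, r5:12, r6:6, r7:0}  ⟨branch taken⟩
[2] and  r1, r6, r3  →  {r0:0, r1:6, r2:1, r3:14, r4:15, r5:12, r6:6, r7:0}
[5] slti  r3, r2, 9  →  {r0:0, r1:6, r2:1, r3:1, r4:15, r5:12, r6:6, r7:0}
[6] andi  r5, r7, 14  →  {r0:0, r1:6, r2:1, r3:1, r4:15, r5:0, r6:6, r7:0}
[7] or   r2, r1, r1  →  {r0:0, r1:6, r2:6, r3:1, r4:15, r5:0, r6:6, r7:0}
[8] nor  r1, r2, r7  →  {r0:0, r1:65529, r2:6, r3:1, r4:15, r5:0, r6:6, r7:0}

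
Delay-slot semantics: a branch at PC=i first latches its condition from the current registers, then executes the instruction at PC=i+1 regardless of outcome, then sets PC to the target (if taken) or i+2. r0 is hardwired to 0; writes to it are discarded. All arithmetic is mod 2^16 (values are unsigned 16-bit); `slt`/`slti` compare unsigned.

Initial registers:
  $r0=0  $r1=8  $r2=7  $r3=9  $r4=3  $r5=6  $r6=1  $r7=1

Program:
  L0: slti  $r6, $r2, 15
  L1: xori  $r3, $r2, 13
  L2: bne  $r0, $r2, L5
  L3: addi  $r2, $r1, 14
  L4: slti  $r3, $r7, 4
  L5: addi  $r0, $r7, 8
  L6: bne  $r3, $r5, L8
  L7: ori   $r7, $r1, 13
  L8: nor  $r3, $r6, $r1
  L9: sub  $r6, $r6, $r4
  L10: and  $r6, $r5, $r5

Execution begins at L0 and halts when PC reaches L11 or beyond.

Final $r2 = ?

22

#0 slti  $r6, $r2, 15 ; 0/8/7/9/3/6/1/1
#1 xori  $r3, $r2, 13 ; 0/8/7/10/3/6/1/1
#2 bne  $r0, $r2, L5 ; 0/8/7/10/3/6/1/1 ; →target
#3 addi  $r2, $r1, 14 ; 0/8/22/10/3/6/1/1
#5 addi  $r0, $r7, 8 ; 0/8/22/10/3/6/1/1
#6 bne  $r3, $r5, L8 ; 0/8/22/10/3/6/1/1 ; →target
#7 ori   $r7, $r1, 13 ; 0/8/22/10/3/6/1/13
#8 nor  $r3, $r6, $r1 ; 0/8/22/65526/3/6/1/13
#9 sub  $r6, $r6, $r4 ; 0/8/22/65526/3/6/65534/13
#10 and  $r6, $r5, $r5 ; 0/8/22/65526/3/6/6/13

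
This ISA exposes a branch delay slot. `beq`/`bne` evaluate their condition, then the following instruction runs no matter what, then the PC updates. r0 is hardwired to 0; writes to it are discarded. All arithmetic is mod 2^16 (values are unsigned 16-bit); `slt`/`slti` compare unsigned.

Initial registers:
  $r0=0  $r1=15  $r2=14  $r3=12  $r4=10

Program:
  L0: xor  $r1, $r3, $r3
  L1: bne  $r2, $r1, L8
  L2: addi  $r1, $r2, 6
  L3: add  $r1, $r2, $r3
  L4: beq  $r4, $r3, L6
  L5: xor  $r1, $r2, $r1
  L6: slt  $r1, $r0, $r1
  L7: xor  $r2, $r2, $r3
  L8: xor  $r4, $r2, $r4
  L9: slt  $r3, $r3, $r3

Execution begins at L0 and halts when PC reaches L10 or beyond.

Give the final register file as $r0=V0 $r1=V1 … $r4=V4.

$r0=0 $r1=20 $r2=14 $r3=0 $r4=4

#0 xor  $r1, $r3, $r3 ; 0/0/14/12/10
#1 bne  $r2, $r1, L8 ; 0/0/14/12/10 ; →target
#2 addi  $r1, $r2, 6 ; 0/20/14/12/10
#8 xor  $r4, $r2, $r4 ; 0/20/14/12/4
#9 slt  $r3, $r3, $r3 ; 0/20/14/0/4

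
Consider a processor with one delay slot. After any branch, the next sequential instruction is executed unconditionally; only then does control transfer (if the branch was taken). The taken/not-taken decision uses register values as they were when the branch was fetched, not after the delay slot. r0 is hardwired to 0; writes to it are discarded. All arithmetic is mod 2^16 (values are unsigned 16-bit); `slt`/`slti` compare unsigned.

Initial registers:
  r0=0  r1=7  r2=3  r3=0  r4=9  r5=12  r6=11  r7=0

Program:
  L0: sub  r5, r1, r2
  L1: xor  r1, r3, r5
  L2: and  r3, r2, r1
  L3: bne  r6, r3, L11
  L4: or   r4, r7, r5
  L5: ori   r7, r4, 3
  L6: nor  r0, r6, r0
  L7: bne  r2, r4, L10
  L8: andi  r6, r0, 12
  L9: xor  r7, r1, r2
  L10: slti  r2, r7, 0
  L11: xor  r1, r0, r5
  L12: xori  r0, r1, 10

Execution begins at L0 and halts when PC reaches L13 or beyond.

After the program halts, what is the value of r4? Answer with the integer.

4

  step pc=0: sub  r5, r1, r2  regs=(0,7,3,0,9,4,11,0)
  step pc=1: xor  r1, r3, r5  regs=(0,4,3,0,9,4,11,0)
  step pc=2: and  r3, r2, r1  regs=(0,4,3,0,9,4,11,0)
  step pc=3: bne  r6, r3, L11  cond=T  regs=(0,4,3,0,9,4,11,0)
  step pc=4: or   r4, r7, r5  regs=(0,4,3,0,4,4,11,0)
  step pc=11: xor  r1, r0, r5  regs=(0,4,3,0,4,4,11,0)
  step pc=12: xori  r0, r1, 10  regs=(0,4,3,0,4,4,11,0)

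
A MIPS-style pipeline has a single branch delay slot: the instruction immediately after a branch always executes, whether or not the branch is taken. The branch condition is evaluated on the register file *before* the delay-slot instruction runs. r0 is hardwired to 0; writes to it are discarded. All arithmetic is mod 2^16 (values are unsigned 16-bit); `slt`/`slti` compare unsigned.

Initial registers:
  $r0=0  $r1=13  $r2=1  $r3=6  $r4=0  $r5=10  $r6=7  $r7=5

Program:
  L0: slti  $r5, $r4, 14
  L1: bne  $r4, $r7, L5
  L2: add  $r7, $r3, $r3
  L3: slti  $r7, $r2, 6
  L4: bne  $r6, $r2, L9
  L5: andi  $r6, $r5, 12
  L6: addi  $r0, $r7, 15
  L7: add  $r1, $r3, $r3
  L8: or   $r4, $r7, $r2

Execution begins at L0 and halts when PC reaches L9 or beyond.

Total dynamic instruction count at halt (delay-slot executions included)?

  step pc=0: slti  $r5, $r4, 14  regs=(0,13,1,6,0,1,7,5)
  step pc=1: bne  $r4, $r7, L5  cond=T  regs=(0,13,1,6,0,1,7,5)
  step pc=2: add  $r7, $r3, $r3  regs=(0,13,1,6,0,1,7,12)
  step pc=5: andi  $r6, $r5, 12  regs=(0,13,1,6,0,1,0,12)
  step pc=6: addi  $r0, $r7, 15  regs=(0,13,1,6,0,1,0,12)
  step pc=7: add  $r1, $r3, $r3  regs=(0,12,1,6,0,1,0,12)
  step pc=8: or   $r4, $r7, $r2  regs=(0,12,1,6,13,1,0,12)

7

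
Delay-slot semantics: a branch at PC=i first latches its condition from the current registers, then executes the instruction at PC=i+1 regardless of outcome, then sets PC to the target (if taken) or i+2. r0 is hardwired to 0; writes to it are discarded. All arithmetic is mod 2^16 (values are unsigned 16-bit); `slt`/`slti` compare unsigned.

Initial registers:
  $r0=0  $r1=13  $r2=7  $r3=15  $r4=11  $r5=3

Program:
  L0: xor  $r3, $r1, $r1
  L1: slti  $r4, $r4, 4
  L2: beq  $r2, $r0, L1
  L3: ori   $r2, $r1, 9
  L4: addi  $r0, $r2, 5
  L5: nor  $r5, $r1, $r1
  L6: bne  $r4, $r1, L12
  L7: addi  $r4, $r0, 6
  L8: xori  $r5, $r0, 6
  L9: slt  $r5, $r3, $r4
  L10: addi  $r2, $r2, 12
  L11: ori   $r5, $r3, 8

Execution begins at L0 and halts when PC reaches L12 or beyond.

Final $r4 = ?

6

[0] xor  $r3, $r1, $r1  →  {$r0:0, $r1:13, $r2:7, $r3:0, $r4:11, $r5:3}
[1] slti  $r4, $r4, 4  →  {$r0:0, $r1:13, $r2:7, $r3:0, $r4:0, $r5:3}
[2] beq  $r2, $r0, L1  →  {$r0:0, $r1:13, $r2:7, $r3:0, $r4:0, $r5:3}  ⟨branch fallthrough⟩
[3] ori   $r2, $r1, 9  →  {$r0:0, $r1:13, $r2:13, $r3:0, $r4:0, $r5:3}
[4] addi  $r0, $r2, 5  →  {$r0:0, $r1:13, $r2:13, $r3:0, $r4:0, $r5:3}
[5] nor  $r5, $r1, $r1  →  {$r0:0, $r1:13, $r2:13, $r3:0, $r4:0, $r5:65522}
[6] bne  $r4, $r1, L12  →  {$r0:0, $r1:13, $r2:13, $r3:0, $r4:0, $r5:65522}  ⟨branch taken⟩
[7] addi  $r4, $r0, 6  →  {$r0:0, $r1:13, $r2:13, $r3:0, $r4:6, $r5:65522}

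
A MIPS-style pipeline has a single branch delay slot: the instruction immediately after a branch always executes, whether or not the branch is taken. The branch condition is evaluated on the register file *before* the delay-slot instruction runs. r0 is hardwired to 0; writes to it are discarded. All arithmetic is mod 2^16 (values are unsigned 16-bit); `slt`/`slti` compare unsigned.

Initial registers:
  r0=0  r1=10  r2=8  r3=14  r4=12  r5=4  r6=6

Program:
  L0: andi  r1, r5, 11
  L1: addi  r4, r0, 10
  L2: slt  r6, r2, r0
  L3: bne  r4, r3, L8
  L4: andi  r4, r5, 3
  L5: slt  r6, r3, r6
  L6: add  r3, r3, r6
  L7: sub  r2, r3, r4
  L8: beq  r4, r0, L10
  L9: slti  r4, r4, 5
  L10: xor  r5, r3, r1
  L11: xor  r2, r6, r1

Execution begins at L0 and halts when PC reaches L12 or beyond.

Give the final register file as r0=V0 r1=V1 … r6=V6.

r0=0 r1=0 r2=0 r3=14 r4=1 r5=14 r6=0

#0 andi  r1, r5, 11 ; 0/0/8/14/12/4/6
#1 addi  r4, r0, 10 ; 0/0/8/14/10/4/6
#2 slt  r6, r2, r0 ; 0/0/8/14/10/4/0
#3 bne  r4, r3, L8 ; 0/0/8/14/10/4/0 ; →target
#4 andi  r4, r5, 3 ; 0/0/8/14/0/4/0
#8 beq  r4, r0, L10 ; 0/0/8/14/0/4/0 ; →target
#9 slti  r4, r4, 5 ; 0/0/8/14/1/4/0
#10 xor  r5, r3, r1 ; 0/0/8/14/1/14/0
#11 xor  r2, r6, r1 ; 0/0/0/14/1/14/0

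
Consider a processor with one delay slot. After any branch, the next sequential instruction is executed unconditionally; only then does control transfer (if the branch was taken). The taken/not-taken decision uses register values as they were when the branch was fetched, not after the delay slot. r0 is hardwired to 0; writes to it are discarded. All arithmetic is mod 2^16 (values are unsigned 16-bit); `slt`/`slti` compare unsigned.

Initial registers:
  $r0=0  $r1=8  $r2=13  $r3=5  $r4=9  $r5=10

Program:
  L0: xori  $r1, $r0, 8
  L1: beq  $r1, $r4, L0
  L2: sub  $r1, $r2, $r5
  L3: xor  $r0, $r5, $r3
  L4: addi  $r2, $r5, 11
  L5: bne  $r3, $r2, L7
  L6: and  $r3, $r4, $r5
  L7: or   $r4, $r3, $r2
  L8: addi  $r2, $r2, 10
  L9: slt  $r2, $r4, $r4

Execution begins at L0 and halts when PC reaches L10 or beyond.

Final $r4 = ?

29

PC=0  xori  $r1, $r0, 8      | $r0=0 $r1=8 $r2=13 $r3=5 $r4=9 $r5=10
PC=1  beq  $r1, $r4, L0      | $r0=0 $r1=8 $r2=13 $r3=5 $r4=9 $r5=10  [not taken]
PC=2  sub  $r1, $r2, $r5     | $r0=0 $r1=3 $r2=13 $r3=5 $r4=9 $r5=10
PC=3  xor  $r0, $r5, $r3     | $r0=0 $r1=3 $r2=13 $r3=5 $r4=9 $r5=10
PC=4  addi  $r2, $r5, 11     | $r0=0 $r1=3 $r2=21 $r3=5 $r4=9 $r5=10
PC=5  bne  $r3, $r2, L7      | $r0=0 $r1=3 $r2=21 $r3=5 $r4=9 $r5=10  [TAKEN]
PC=6  and  $r3, $r4, $r5     | $r0=0 $r1=3 $r2=21 $r3=8 $r4=9 $r5=10
PC=7  or   $r4, $r3, $r2     | $r0=0 $r1=3 $r2=21 $r3=8 $r4=29 $r5=10
PC=8  addi  $r2, $r2, 10     | $r0=0 $r1=3 $r2=31 $r3=8 $r4=29 $r5=10
PC=9  slt  $r2, $r4, $r4     | $r0=0 $r1=3 $r2=0 $r3=8 $r4=29 $r5=10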